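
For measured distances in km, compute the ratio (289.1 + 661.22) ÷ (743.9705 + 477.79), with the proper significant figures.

289.1 + 661.22 = 950.32, limited to 1 d.p. → 4 s.f.; 743.9705 + 477.79 = 1221.7605, limited to 2 d.p. → 6 s.f.
Carrying full precision, 950.32 ÷ 1221.7605 = 0.777828387806…; keep min(4, 6) = 4 s.f.
Rounded to 4 significant figures: 0.7778.

0.7778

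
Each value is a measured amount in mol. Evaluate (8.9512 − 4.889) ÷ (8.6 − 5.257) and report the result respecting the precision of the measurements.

8.9512 − 4.889 = 4.0622, limited to 3 d.p. → 4 s.f.; 8.6 − 5.257 = 3.343, limited to 1 d.p. → 2 s.f.
Carrying full precision, 4.0622 ÷ 3.343 = 1.21513610529…; keep min(4, 2) = 2 s.f.
Rounded to 2 significant figures: 1.2.

1.2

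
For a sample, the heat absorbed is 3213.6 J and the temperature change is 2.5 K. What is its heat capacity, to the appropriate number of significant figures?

1.3 × 10^3 J/K

heat capacity = 3213.6 J ÷ 2.5 K = 1285.44 J/K.
3213.6 has 5 significant figures; 2.5 has 2.
Division/multiplication keeps the fewest: 2 significant figures.
Rounded: 1.3 × 10^3 J/K.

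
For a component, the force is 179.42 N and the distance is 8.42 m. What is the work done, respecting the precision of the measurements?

work done = 179.42 N × 8.42 m = 1510.7164 J.
179.42 has 5 significant figures; 8.42 has 3.
Division/multiplication keeps the fewest: 3 significant figures.
Rounded: 1.51 × 10³ J.

1.51 × 10³ J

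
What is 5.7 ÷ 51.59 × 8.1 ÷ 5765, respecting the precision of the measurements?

1.6 × 10⁻⁴

5.7 ÷ 51.59 × 8.1 ÷ 5765 = 0.000155236926282…
Multiplication/division keeps the fewest significant figures: 5.7 → 2 s.f., 51.59 → 4 s.f., 8.1 → 2 s.f., 5765 → 4 s.f.; limit is 2.
Rounded to 2 significant figures: 1.6 × 10⁻⁴.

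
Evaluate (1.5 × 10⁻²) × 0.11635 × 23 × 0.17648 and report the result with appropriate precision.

7.1 × 10⁻³

(1.5 × 10⁻²) × 0.11635 × 23 × 0.17648 = 0.00708403956
Multiplication/division keeps the fewest significant figures: 1.5 × 10⁻² → 2 s.f., 0.11635 → 5 s.f., 23 → 2 s.f., 0.17648 → 5 s.f.; limit is 2.
Rounded to 2 significant figures: 7.1 × 10⁻³.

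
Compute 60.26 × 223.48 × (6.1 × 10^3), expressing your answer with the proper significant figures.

8.2 × 10^7

60.26 × 223.48 × (6.1 × 10^3) = 82148119.28
Multiplication/division keeps the fewest significant figures: 60.26 → 4 s.f., 223.48 → 5 s.f., 6.1 × 10^3 → 2 s.f.; limit is 2.
Rounded to 2 significant figures: 8.2 × 10^7.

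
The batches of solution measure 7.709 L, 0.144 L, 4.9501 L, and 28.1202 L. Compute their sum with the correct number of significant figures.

7.709 L + 0.144 L + 4.9501 L + 28.1202 L = 40.9233 L.
Addition/subtraction keeps the fewest decimal places: 7.709 → 3 decimal places, 0.144 → 3 decimal places, 4.9501 → 4 decimal places, 28.1202 → 4 decimal places; limit is 3.
Rounded to 3 decimal places: 40.923 L.

40.923 L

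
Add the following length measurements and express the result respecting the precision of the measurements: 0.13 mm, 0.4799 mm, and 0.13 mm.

0.74 mm

0.13 mm + 0.4799 mm + 0.13 mm = 0.7399 mm.
Addition/subtraction keeps the fewest decimal places: 0.13 → 2 decimal places, 0.4799 → 4 decimal places, 0.13 → 2 decimal places; limit is 2.
Rounded to 2 decimal places: 0.74 mm.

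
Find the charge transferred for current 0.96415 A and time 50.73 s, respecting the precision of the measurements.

charge transferred = 0.96415 A × 50.73 s = 48.9113295 C.
0.96415 has 5 significant figures; 50.73 has 4.
Division/multiplication keeps the fewest: 4 significant figures.
Rounded: 48.91 C.

48.91 C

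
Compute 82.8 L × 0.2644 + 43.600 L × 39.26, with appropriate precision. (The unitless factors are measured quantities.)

82.8 × 0.2644 = 21.89232 → 21.9 L (3 s.f., last digit at the 10^-1 place).
43.600 × 39.26 = 1711.736 → 1712 L (4 s.f., last digit at the 10^0 place).
Sum: 1733.62832 L; keep the coarser place, 10^0.
Result: 1.734 × 10³ L.

1.734 × 10³ L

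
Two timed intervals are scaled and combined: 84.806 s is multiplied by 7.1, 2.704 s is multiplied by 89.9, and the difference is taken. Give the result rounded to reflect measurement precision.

84.806 × 7.1 = 602.1226 → 6.0 × 10^2 s (2 s.f., last digit at the 10^1 place).
2.704 × 89.9 = 243.0896 → 243 s (3 s.f., last digit at the 10^0 place).
Difference: 359.033 s; keep the coarser place, 10^1.
Result: 3.6 × 10^2 s.

3.6 × 10^2 s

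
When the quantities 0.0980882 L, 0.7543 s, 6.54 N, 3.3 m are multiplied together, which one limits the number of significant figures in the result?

0.0980882 L → 6 s.f.; 0.7543 s → 4 s.f.; 6.54 N → 3 s.f.; 3.3 m → 2 s.f.
The fewest is 2 significant figures, from 3.3 m.

3.3 m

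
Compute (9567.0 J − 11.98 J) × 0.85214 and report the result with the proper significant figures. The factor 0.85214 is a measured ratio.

8.1422 × 10^3 J

9567.0 J − 11.98 J = 9555.02 J; the difference is limited to 1 decimal place (5 s.f.).
Carrying full precision, 9555.02 × 0.85214 = 8142.2147428 J; 0.85214 has 5 s.f., so the result keeps min(5, 5) = 5 s.f.
Rounded to 5 significant figures: 8.1422 × 10^3 J.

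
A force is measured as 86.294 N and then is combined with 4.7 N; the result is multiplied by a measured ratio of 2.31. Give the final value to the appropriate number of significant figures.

210. N

86.294 N + 4.7 N = 90.994 N; the sum is limited to 1 decimal place (3 s.f.).
Carrying full precision, 90.994 × 2.31 = 210.19614 N; 2.31 has 3 s.f., so the result keeps min(3, 3) = 3 s.f.
Rounded to 3 significant figures: 210. N.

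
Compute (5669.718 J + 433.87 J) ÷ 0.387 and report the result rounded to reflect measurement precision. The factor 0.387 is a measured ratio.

1.58 × 10⁴ J

5669.718 J + 433.87 J = 6103.588 J; the sum is limited to 2 decimal places (6 s.f.).
Carrying full precision, 6103.588 ÷ 0.387 = 15771.5452196… J; 0.387 has 3 s.f., so the result keeps min(6, 3) = 3 s.f.
Rounded to 3 significant figures: 1.58 × 10⁴ J.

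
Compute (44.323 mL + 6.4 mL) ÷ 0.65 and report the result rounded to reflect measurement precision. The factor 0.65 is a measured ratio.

44.323 mL + 6.4 mL = 50.723 mL; the sum is limited to 1 decimal place (3 s.f.).
Carrying full precision, 50.723 ÷ 0.65 = 78.0353846154… mL; 0.65 has 2 s.f., so the result keeps min(3, 2) = 2 s.f.
Rounded to 2 significant figures: 78 mL.

78 mL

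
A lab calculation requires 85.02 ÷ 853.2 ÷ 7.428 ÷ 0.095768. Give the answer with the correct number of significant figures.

85.02 ÷ 853.2 ÷ 7.428 ÷ 0.095768 = 0.140080583138…
Multiplication/division keeps the fewest significant figures: 85.02 → 4 s.f., 853.2 → 4 s.f., 7.428 → 4 s.f., 0.095768 → 5 s.f.; limit is 4.
Rounded to 4 significant figures: 0.1401.

0.1401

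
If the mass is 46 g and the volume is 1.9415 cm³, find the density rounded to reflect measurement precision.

density = 46 g ÷ 1.9415 cm³ = 23.6930208602… g/cm³.
46 has 2 significant figures; 1.9415 has 5.
Division/multiplication keeps the fewest: 2 significant figures.
Rounded: 24 g/cm³.

24 g/cm³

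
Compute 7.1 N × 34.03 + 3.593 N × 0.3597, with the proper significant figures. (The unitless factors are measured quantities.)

2.4 × 10² N

7.1 × 34.03 = 241.613 → 2.4 × 10² N (2 s.f., last digit at the 10^1 place).
3.593 × 0.3597 = 1.2924021 → 1.292 N (4 s.f., last digit at the 10^-3 place).
Sum: 242.9054021 N; keep the coarser place, 10^1.
Result: 2.4 × 10² N.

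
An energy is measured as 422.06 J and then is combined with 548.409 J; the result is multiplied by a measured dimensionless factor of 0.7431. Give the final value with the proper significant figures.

422.06 J + 548.409 J = 970.469 J; the sum is limited to 2 decimal places (5 s.f.).
Carrying full precision, 970.469 × 0.7431 = 721.1555139 J; 0.7431 has 4 s.f., so the result keeps min(5, 4) = 4 s.f.
Rounded to 4 significant figures: 721.2 J.

721.2 J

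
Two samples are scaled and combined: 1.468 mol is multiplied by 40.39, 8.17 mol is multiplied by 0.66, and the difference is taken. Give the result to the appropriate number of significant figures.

1.468 × 40.39 = 59.29252 → 59.29 mol (4 s.f., last digit at the 10^-2 place).
8.17 × 0.66 = 5.3922 → 5.4 mol (2 s.f., last digit at the 10^-1 place).
Difference: 53.90032 mol; keep the coarser place, 10^-1.
Result: 53.9 mol.

53.9 mol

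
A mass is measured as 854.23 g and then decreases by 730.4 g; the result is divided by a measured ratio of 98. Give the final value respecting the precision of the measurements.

1.3 g

854.23 g − 730.4 g = 123.83 g; the difference is limited to 1 decimal place (4 s.f.).
Carrying full precision, 123.83 ÷ 98 = 1.26357142857… g; 98 has 2 s.f., so the result keeps min(4, 2) = 2 s.f.
Rounded to 2 significant figures: 1.3 g.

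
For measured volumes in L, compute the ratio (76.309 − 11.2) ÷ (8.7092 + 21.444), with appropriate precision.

76.309 − 11.2 = 65.109, limited to 1 d.p. → 3 s.f.; 8.7092 + 21.444 = 30.1532, limited to 3 d.p. → 5 s.f.
Carrying full precision, 65.109 ÷ 30.1532 = 2.15927331096…; keep min(3, 5) = 3 s.f.
Rounded to 3 significant figures: 2.16.

2.16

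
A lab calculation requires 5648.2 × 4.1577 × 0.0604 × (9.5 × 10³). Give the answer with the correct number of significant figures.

1.3 × 10⁷

5648.2 × 4.1577 × 0.0604 × (9.5 × 10³) = 13474844.4301…
Multiplication/division keeps the fewest significant figures: 5648.2 → 5 s.f., 4.1577 → 5 s.f., 0.0604 → 3 s.f., 9.5 × 10³ → 2 s.f.; limit is 2.
Rounded to 2 significant figures: 1.3 × 10⁷.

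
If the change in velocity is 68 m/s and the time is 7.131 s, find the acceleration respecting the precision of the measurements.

acceleration = 68 m/s ÷ 7.131 s = 9.53582947693… m/s².
68 has 2 significant figures; 7.131 has 4.
Division/multiplication keeps the fewest: 2 significant figures.
Rounded: 9.5 m/s².

9.5 m/s²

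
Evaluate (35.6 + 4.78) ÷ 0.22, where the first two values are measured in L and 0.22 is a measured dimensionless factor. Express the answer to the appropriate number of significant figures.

1.8 × 10^2 L

35.6 L + 4.78 L = 40.38 L; the sum is limited to 1 decimal place (3 s.f.).
Carrying full precision, 40.38 ÷ 0.22 = 183.545454545… L; 0.22 has 2 s.f., so the result keeps min(3, 2) = 2 s.f.
Rounded to 2 significant figures: 1.8 × 10^2 L.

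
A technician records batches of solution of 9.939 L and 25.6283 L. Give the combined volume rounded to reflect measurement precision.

35.567 L

9.939 L + 25.6283 L = 35.5673 L.
Addition/subtraction keeps the fewest decimal places: 9.939 → 3 decimal places, 25.6283 → 4 decimal places; limit is 3.
Rounded to 3 decimal places: 35.567 L.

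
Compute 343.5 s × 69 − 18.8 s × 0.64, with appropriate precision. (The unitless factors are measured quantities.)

2.4 × 10⁴ s

343.5 × 69 = 23701.5 → 2.4 × 10⁴ s (2 s.f., last digit at the 10^3 place).
18.8 × 0.64 = 12.032 → 12 s (2 s.f., last digit at the 10^0 place).
Difference: 23689.468 s; keep the coarser place, 10^3.
Result: 2.4 × 10⁴ s.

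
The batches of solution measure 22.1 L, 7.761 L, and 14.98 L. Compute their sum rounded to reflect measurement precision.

44.8 L

22.1 L + 7.761 L + 14.98 L = 44.841 L.
Addition/subtraction keeps the fewest decimal places: 22.1 → 1 decimal place, 7.761 → 3 decimal places, 14.98 → 2 decimal places; limit is 1.
Rounded to 1 decimal place: 44.8 L.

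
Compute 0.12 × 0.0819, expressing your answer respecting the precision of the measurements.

0.0098

0.12 × 0.0819 = 0.009828
Multiplication/division keeps the fewest significant figures: 0.12 → 2 s.f., 0.0819 → 3 s.f.; limit is 2.
Rounded to 2 significant figures: 0.0098.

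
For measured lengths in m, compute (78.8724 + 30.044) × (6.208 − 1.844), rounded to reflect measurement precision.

475.3 m²

78.8724 + 30.044 = 108.9164, limited to 3 d.p. → 6 s.f.; 6.208 − 1.844 = 4.364, limited to 3 d.p. → 4 s.f.
Carrying full precision, 108.9164 × 4.364 = 475.3111696; keep min(6, 4) = 4 s.f.
Rounded to 4 significant figures: 475.3 m².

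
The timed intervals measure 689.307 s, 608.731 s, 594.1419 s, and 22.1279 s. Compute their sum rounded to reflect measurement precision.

1914.308 s

689.307 s + 608.731 s + 594.1419 s + 22.1279 s = 1914.3078 s.
Addition/subtraction keeps the fewest decimal places: 689.307 → 3 decimal places, 608.731 → 3 decimal places, 594.1419 → 4 decimal places, 22.1279 → 4 decimal places; limit is 3.
Rounded to 3 decimal places: 1914.308 s.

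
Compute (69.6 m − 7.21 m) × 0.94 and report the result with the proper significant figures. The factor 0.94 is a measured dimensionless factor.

69.6 m − 7.21 m = 62.39 m; the difference is limited to 1 decimal place (3 s.f.).
Carrying full precision, 62.39 × 0.94 = 58.6466 m; 0.94 has 2 s.f., so the result keeps min(3, 2) = 2 s.f.
Rounded to 2 significant figures: 59 m.

59 m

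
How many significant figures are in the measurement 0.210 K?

0.210: leading zeros are not significant; trailing zeros after a decimal point are significant.

3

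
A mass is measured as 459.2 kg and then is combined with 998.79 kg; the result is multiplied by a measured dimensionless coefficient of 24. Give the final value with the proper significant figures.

459.2 kg + 998.79 kg = 1457.99 kg; the sum is limited to 1 decimal place (5 s.f.).
Carrying full precision, 1457.99 × 24 = 34991.76 kg; 24 has 2 s.f., so the result keeps min(5, 2) = 2 s.f.
Rounded to 2 significant figures: 3.5 × 10^4 kg.

3.5 × 10^4 kg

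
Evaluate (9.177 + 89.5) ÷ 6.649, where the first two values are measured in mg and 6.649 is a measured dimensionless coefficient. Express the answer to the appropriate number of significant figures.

14.8 mg

9.177 mg + 89.5 mg = 98.677 mg; the sum is limited to 1 decimal place (3 s.f.).
Carrying full precision, 98.677 ÷ 6.649 = 14.8408783276… mg; 6.649 has 4 s.f., so the result keeps min(3, 4) = 3 s.f.
Rounded to 3 significant figures: 14.8 mg.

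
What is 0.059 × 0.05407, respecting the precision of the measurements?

0.059 × 0.05407 = 0.00319013
Multiplication/division keeps the fewest significant figures: 0.059 → 2 s.f., 0.05407 → 4 s.f.; limit is 2.
Rounded to 2 significant figures: 0.0032.

0.0032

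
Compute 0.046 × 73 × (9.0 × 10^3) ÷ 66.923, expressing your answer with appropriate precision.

0.046 × 73 × (9.0 × 10^3) ÷ 66.923 = 451.593622521…
Multiplication/division keeps the fewest significant figures: 0.046 → 2 s.f., 73 → 2 s.f., 9.0 × 10^3 → 2 s.f., 66.923 → 5 s.f.; limit is 2.
Rounded to 2 significant figures: 4.5 × 10^2.

4.5 × 10^2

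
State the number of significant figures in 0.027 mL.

0.027: leading zeros are not significant.

2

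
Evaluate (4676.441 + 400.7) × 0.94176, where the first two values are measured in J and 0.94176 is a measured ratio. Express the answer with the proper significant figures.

4676.441 J + 400.7 J = 5077.141 J; the sum is limited to 1 decimal place (5 s.f.).
Carrying full precision, 5077.141 × 0.94176 = 4781.44830816 J; 0.94176 has 5 s.f., so the result keeps min(5, 5) = 5 s.f.
Rounded to 5 significant figures: 4781.4 J.

4781.4 J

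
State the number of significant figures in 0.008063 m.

0.008063: leading zeros are not significant; zeros between nonzero digits are significant.

4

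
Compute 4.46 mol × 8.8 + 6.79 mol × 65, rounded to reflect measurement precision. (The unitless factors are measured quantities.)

4.46 × 8.8 = 39.248 → 39 mol (2 s.f., last digit at the 10^0 place).
6.79 × 65 = 441.35 → 4.4 × 10^2 mol (2 s.f., last digit at the 10^1 place).
Sum: 480.598 mol; keep the coarser place, 10^1.
Result: 4.8 × 10^2 mol.

4.8 × 10^2 mol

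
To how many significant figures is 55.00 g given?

4

55.00: trailing zeros after a decimal point are significant.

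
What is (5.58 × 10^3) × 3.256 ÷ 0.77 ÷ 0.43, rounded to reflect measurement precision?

(5.58 × 10^3) × 3.256 ÷ 0.77 ÷ 0.43 = 54873.089701…
Multiplication/division keeps the fewest significant figures: 5.58 × 10^3 → 3 s.f., 3.256 → 4 s.f., 0.77 → 2 s.f., 0.43 → 2 s.f.; limit is 2.
Rounded to 2 significant figures: 5.5 × 10^4.

5.5 × 10^4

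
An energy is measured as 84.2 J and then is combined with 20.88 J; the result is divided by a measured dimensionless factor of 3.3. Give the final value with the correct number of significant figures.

32 J

84.2 J + 20.88 J = 105.08 J; the sum is limited to 1 decimal place (4 s.f.).
Carrying full precision, 105.08 ÷ 3.3 = 31.8424242424… J; 3.3 has 2 s.f., so the result keeps min(4, 2) = 2 s.f.
Rounded to 2 significant figures: 32 J.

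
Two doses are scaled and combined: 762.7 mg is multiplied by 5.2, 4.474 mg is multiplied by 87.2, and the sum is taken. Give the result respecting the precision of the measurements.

762.7 × 5.2 = 3966.04 → 4.0 × 10³ mg (2 s.f., last digit at the 10^2 place).
4.474 × 87.2 = 390.1328 → 390. mg (3 s.f., last digit at the 10^0 place).
Sum: 4356.1728 mg; keep the coarser place, 10^2.
Result: 4.4 × 10³ mg.

4.4 × 10³ mg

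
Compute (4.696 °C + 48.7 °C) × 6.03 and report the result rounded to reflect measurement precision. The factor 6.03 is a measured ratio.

322 °C

4.696 °C + 48.7 °C = 53.396 °C; the sum is limited to 1 decimal place (3 s.f.).
Carrying full precision, 53.396 × 6.03 = 321.97788 °C; 6.03 has 3 s.f., so the result keeps min(3, 3) = 3 s.f.
Rounded to 3 significant figures: 322 °C.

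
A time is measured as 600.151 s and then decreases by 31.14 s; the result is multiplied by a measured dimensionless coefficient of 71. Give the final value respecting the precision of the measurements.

600.151 s − 31.14 s = 569.011 s; the difference is limited to 2 decimal places (5 s.f.).
Carrying full precision, 569.011 × 71 = 40399.781 s; 71 has 2 s.f., so the result keeps min(5, 2) = 2 s.f.
Rounded to 2 significant figures: 4.0 × 10⁴ s.

4.0 × 10⁴ s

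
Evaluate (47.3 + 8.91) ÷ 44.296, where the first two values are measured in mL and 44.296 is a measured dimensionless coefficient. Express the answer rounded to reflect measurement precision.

47.3 mL + 8.91 mL = 56.21 mL; the sum is limited to 1 decimal place (3 s.f.).
Carrying full precision, 56.21 ÷ 44.296 = 1.26896333755… mL; 44.296 has 5 s.f., so the result keeps min(3, 5) = 3 s.f.
Rounded to 3 significant figures: 1.27 mL.

1.27 mL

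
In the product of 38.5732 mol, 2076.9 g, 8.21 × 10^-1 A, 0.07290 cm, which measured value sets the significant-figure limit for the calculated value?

38.5732 mol → 6 s.f.; 2076.9 g → 5 s.f.; 8.21 × 10^-1 A → 3 s.f.; 0.07290 cm → 4 s.f.
The fewest is 3 significant figures, from 8.21 × 10^-1 A.

8.21 × 10^-1 A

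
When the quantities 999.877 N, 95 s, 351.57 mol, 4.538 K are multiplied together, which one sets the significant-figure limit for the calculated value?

999.877 N → 6 s.f.; 95 s → 2 s.f.; 351.57 mol → 5 s.f.; 4.538 K → 4 s.f.
The fewest is 2 significant figures, from 95 s.

95 s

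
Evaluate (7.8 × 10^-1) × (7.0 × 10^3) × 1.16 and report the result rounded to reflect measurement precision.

6.3 × 10^3

(7.8 × 10^-1) × (7.0 × 10^3) × 1.16 = 6333.6
Multiplication/division keeps the fewest significant figures: 7.8 × 10^-1 → 2 s.f., 7.0 × 10^3 → 2 s.f., 1.16 → 3 s.f.; limit is 2.
Rounded to 2 significant figures: 6.3 × 10^3.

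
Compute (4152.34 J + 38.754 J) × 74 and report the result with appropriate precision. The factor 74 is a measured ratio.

4152.34 J + 38.754 J = 4191.094 J; the sum is limited to 2 decimal places (6 s.f.).
Carrying full precision, 4191.094 × 74 = 310140.956 J; 74 has 2 s.f., so the result keeps min(6, 2) = 2 s.f.
Rounded to 2 significant figures: 3.1 × 10^5 J.

3.1 × 10^5 J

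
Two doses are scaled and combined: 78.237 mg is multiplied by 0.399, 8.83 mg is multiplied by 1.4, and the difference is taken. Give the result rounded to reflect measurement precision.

78.237 × 0.399 = 31.216563 → 31.2 mg (3 s.f., last digit at the 10^-1 place).
8.83 × 1.4 = 12.362 → 12 mg (2 s.f., last digit at the 10^0 place).
Difference: 18.854563 mg; keep the coarser place, 10^0.
Result: 19 mg.

19 mg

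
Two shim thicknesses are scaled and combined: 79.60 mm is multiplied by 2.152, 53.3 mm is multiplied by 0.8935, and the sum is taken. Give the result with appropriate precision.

218.9 mm

79.60 × 2.152 = 171.2992 → 171.3 mm (4 s.f., last digit at the 10^-1 place).
53.3 × 0.8935 = 47.62355 → 47.6 mm (3 s.f., last digit at the 10^-1 place).
Sum: 218.92275 mm; keep the coarser place, 10^-1.
Result: 218.9 mm.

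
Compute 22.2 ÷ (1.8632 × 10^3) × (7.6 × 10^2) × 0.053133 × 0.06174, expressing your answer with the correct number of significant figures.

22.2 ÷ (1.8632 × 10^3) × (7.6 × 10^2) × 0.053133 × 0.06174 = 0.0297055812142…
Multiplication/division keeps the fewest significant figures: 22.2 → 3 s.f., 1.8632 × 10^3 → 5 s.f., 7.6 × 10^2 → 2 s.f., 0.053133 → 5 s.f., 0.06174 → 4 s.f.; limit is 2.
Rounded to 2 significant figures: 0.030.

0.030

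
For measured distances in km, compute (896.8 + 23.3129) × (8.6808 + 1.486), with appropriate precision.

896.8 + 23.3129 = 920.1129, limited to 1 d.p. → 4 s.f.; 8.6808 + 1.486 = 10.1668, limited to 3 d.p. → 5 s.f.
Carrying full precision, 920.1129 × 10.1668 = 9354.60383172; keep min(4, 5) = 4 s.f.
Rounded to 4 significant figures: 9.355 × 10³ km².

9.355 × 10³ km²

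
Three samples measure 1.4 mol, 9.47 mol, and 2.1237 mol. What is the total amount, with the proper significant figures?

13.0 mol

1.4 mol + 9.47 mol + 2.1237 mol = 12.9937 mol.
Addition/subtraction keeps the fewest decimal places: 1.4 → 1 decimal place, 9.47 → 2 decimal places, 2.1237 → 4 decimal places; limit is 1.
Rounded to 1 decimal place: 13.0 mol.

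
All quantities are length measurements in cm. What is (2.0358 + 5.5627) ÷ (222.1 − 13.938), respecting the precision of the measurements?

2.0358 + 5.5627 = 7.5985, limited to 4 d.p. → 5 s.f.; 222.1 − 13.938 = 208.162, limited to 1 d.p. → 4 s.f.
Carrying full precision, 7.5985 ÷ 208.162 = 0.0365028199191…; keep min(5, 4) = 4 s.f.
Rounded to 4 significant figures: 0.03650.

0.03650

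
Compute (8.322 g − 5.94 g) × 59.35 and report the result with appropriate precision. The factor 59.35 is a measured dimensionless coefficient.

1.41 × 10^2 g

8.322 g − 5.94 g = 2.382 g; the difference is limited to 2 decimal places (3 s.f.).
Carrying full precision, 2.382 × 59.35 = 141.3717 g; 59.35 has 4 s.f., so the result keeps min(3, 4) = 3 s.f.
Rounded to 3 significant figures: 1.41 × 10^2 g.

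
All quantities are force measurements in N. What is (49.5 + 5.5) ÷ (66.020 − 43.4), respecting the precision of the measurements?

2.43

49.5 + 5.5 = 55.0, limited to 1 d.p. → 3 s.f.; 66.020 − 43.4 = 22.620, limited to 1 d.p. → 3 s.f.
Carrying full precision, 55.0 ÷ 22.620 = 2.43147656941…; keep min(3, 3) = 3 s.f.
Rounded to 3 significant figures: 2.43.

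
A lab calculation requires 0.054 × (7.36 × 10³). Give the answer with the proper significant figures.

4.0 × 10²

0.054 × (7.36 × 10³) = 397.44
Multiplication/division keeps the fewest significant figures: 0.054 → 2 s.f., 7.36 × 10³ → 3 s.f.; limit is 2.
Rounded to 2 significant figures: 4.0 × 10².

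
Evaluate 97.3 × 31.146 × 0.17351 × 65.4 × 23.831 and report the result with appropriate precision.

97.3 × 31.146 × 0.17351 × 65.4 × 23.831 = 819520.16514…
Multiplication/division keeps the fewest significant figures: 97.3 → 3 s.f., 31.146 → 5 s.f., 0.17351 → 5 s.f., 65.4 → 3 s.f., 23.831 → 5 s.f.; limit is 3.
Rounded to 3 significant figures: 8.20 × 10^5.

8.20 × 10^5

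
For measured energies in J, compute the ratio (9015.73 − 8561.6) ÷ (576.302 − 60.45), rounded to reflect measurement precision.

9015.73 − 8561.6 = 454.13, limited to 1 d.p. → 4 s.f.; 576.302 − 60.45 = 515.852, limited to 2 d.p. → 5 s.f.
Carrying full precision, 454.13 ÷ 515.852 = 0.880349402542…; keep min(4, 5) = 4 s.f.
Rounded to 4 significant figures: 0.8803.

0.8803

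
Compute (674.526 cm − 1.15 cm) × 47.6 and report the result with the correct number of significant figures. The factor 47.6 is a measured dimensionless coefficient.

3.21 × 10^4 cm

674.526 cm − 1.15 cm = 673.376 cm; the difference is limited to 2 decimal places (5 s.f.).
Carrying full precision, 673.376 × 47.6 = 32052.6976 cm; 47.6 has 3 s.f., so the result keeps min(5, 3) = 3 s.f.
Rounded to 3 significant figures: 3.21 × 10^4 cm.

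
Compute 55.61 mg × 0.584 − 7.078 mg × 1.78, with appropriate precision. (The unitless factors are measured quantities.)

55.61 × 0.584 = 32.47624 → 32.5 mg (3 s.f., last digit at the 10^-1 place).
7.078 × 1.78 = 12.59884 → 12.6 mg (3 s.f., last digit at the 10^-1 place).
Difference: 19.8774 mg; keep the coarser place, 10^-1.
Result: 19.9 mg.

19.9 mg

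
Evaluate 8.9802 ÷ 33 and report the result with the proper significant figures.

8.9802 ÷ 33 = 0.272127272727…
Multiplication/division keeps the fewest significant figures: 8.9802 → 5 s.f., 33 → 2 s.f.; limit is 2.
Rounded to 2 significant figures: 0.27.

0.27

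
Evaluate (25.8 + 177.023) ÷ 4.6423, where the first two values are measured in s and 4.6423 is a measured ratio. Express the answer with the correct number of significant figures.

43.69 s

25.8 s + 177.023 s = 202.823 s; the sum is limited to 1 decimal place (4 s.f.).
Carrying full precision, 202.823 ÷ 4.6423 = 43.6901966698… s; 4.6423 has 5 s.f., so the result keeps min(4, 5) = 4 s.f.
Rounded to 4 significant figures: 43.69 s.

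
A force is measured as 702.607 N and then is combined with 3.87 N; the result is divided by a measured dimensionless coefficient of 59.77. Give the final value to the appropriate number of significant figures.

702.607 N + 3.87 N = 706.477 N; the sum is limited to 2 decimal places (5 s.f.).
Carrying full precision, 706.477 ÷ 59.77 = 11.8199263845… N; 59.77 has 4 s.f., so the result keeps min(5, 4) = 4 s.f.
Rounded to 4 significant figures: 11.82 N.

11.82 N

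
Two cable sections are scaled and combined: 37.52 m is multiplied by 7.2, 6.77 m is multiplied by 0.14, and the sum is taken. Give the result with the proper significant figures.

37.52 × 7.2 = 270.144 → 2.7 × 10² m (2 s.f., last digit at the 10^1 place).
6.77 × 0.14 = 0.9478 → 0.95 m (2 s.f., last digit at the 10^-2 place).
Sum: 271.0918 m; keep the coarser place, 10^1.
Result: 2.7 × 10² m.

2.7 × 10² m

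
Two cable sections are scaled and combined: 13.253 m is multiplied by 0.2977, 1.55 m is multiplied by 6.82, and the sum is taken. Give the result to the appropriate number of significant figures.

14.5 m

13.253 × 0.2977 = 3.9454181 → 3.945 m (4 s.f., last digit at the 10^-3 place).
1.55 × 6.82 = 10.571 → 10.6 m (3 s.f., last digit at the 10^-1 place).
Sum: 14.5164181 m; keep the coarser place, 10^-1.
Result: 14.5 m.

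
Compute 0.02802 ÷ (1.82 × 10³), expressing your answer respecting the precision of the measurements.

1.54 × 10⁻⁵

0.02802 ÷ (1.82 × 10³) = 0.0000153956043956…
Multiplication/division keeps the fewest significant figures: 0.02802 → 4 s.f., 1.82 × 10³ → 3 s.f.; limit is 3.
Rounded to 3 significant figures: 1.54 × 10⁻⁵.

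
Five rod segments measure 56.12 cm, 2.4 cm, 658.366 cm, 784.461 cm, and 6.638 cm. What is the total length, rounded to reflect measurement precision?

56.12 cm + 2.4 cm + 658.366 cm + 784.461 cm + 6.638 cm = 1507.985 cm.
Addition/subtraction keeps the fewest decimal places: 56.12 → 2 decimal places, 2.4 → 1 decimal place, 658.366 → 3 decimal places, 784.461 → 3 decimal places, 6.638 → 3 decimal places; limit is 1.
Rounded to 1 decimal place: 1508.0 cm.

1508.0 cm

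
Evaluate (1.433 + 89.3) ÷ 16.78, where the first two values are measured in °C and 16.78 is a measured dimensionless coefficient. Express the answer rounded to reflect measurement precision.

5.41 °C

1.433 °C + 89.3 °C = 90.733 °C; the sum is limited to 1 decimal place (3 s.f.).
Carrying full precision, 90.733 ÷ 16.78 = 5.40721096544… °C; 16.78 has 4 s.f., so the result keeps min(3, 4) = 3 s.f.
Rounded to 3 significant figures: 5.41 °C.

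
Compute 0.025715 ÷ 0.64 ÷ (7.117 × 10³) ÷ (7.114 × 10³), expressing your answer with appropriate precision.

0.025715 ÷ 0.64 ÷ (7.117 × 10³) ÷ (7.114 × 10³) = 7.93589161897 × 10^-10…
Multiplication/division keeps the fewest significant figures: 0.025715 → 5 s.f., 0.64 → 2 s.f., 7.117 × 10³ → 4 s.f., 7.114 × 10³ → 4 s.f.; limit is 2.
Rounded to 2 significant figures: 7.9 × 10⁻¹⁰.

7.9 × 10⁻¹⁰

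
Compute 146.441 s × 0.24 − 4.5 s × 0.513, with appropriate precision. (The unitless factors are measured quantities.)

146.441 × 0.24 = 35.14584 → 35 s (2 s.f., last digit at the 10^0 place).
4.5 × 0.513 = 2.3085 → 2.3 s (2 s.f., last digit at the 10^-1 place).
Difference: 32.83734 s; keep the coarser place, 10^0.
Result: 33 s.

33 s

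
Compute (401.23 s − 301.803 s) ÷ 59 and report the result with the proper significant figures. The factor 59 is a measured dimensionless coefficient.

401.23 s − 301.803 s = 99.427 s; the difference is limited to 2 decimal places (4 s.f.).
Carrying full precision, 99.427 ÷ 59 = 1.68520338983… s; 59 has 2 s.f., so the result keeps min(4, 2) = 2 s.f.
Rounded to 2 significant figures: 1.7 s.

1.7 s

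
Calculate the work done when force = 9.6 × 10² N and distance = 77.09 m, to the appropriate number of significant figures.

7.4 × 10⁴ J

work done = 9.6 × 10² N × 77.09 m = 74006.4 J.
9.6 × 10² has 2 significant figures; 77.09 has 4.
Division/multiplication keeps the fewest: 2 significant figures.
Rounded: 7.4 × 10⁴ J.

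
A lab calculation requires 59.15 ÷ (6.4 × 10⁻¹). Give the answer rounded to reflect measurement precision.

59.15 ÷ (6.4 × 10⁻¹) = 92.421875
Multiplication/division keeps the fewest significant figures: 59.15 → 4 s.f., 6.4 × 10⁻¹ → 2 s.f.; limit is 2.
Rounded to 2 significant figures: 92.

92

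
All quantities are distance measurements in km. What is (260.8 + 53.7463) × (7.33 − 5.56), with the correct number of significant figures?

5.57 × 10^2 km²

260.8 + 53.7463 = 314.5463, limited to 1 d.p. → 4 s.f.; 7.33 − 5.56 = 1.77, limited to 2 d.p. → 3 s.f.
Carrying full precision, 314.5463 × 1.77 = 556.746951; keep min(4, 3) = 3 s.f.
Rounded to 3 significant figures: 5.57 × 10^2 km².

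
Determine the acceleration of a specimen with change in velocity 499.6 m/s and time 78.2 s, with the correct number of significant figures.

6.39 m/s²

acceleration = 499.6 m/s ÷ 78.2 s = 6.38874680307… m/s².
499.6 has 4 significant figures; 78.2 has 3.
Division/multiplication keeps the fewest: 3 significant figures.
Rounded: 6.39 m/s².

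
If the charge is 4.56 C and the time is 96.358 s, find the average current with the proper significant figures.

average current = 4.56 C ÷ 96.358 s = 0.0473235226966… A.
4.56 has 3 significant figures; 96.358 has 5.
Division/multiplication keeps the fewest: 3 significant figures.
Rounded: 0.0473 A.

0.0473 A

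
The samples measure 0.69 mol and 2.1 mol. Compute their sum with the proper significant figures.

0.69 mol + 2.1 mol = 2.79 mol.
Addition/subtraction keeps the fewest decimal places: 0.69 → 2 decimal places, 2.1 → 1 decimal place; limit is 1.
Rounded to 1 decimal place: 2.8 mol.

2.8 mol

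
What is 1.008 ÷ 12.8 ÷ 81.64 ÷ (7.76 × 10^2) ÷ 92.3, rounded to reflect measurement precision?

1.35 × 10^-8

1.008 ÷ 12.8 ÷ 81.64 ÷ (7.76 × 10^2) ÷ 92.3 = 1.34674119291 × 10^-8…
Multiplication/division keeps the fewest significant figures: 1.008 → 4 s.f., 12.8 → 3 s.f., 81.64 → 4 s.f., 7.76 × 10^2 → 3 s.f., 92.3 → 3 s.f.; limit is 3.
Rounded to 3 significant figures: 1.35 × 10^-8.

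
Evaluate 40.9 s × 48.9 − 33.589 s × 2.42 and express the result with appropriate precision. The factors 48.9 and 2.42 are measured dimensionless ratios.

1.92 × 10^3 s

40.9 × 48.9 = 2000.01 → 2.00 × 10^3 s (3 s.f., last digit at the 10^1 place).
33.589 × 2.42 = 81.28538 → 81.3 s (3 s.f., last digit at the 10^-1 place).
Difference: 1918.72462 s; keep the coarser place, 10^1.
Result: 1.92 × 10^3 s.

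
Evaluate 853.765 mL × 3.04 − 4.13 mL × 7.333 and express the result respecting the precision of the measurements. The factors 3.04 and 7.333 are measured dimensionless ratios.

2.57 × 10^3 mL

853.765 × 3.04 = 2595.4456 → 2.60 × 10^3 mL (3 s.f., last digit at the 10^1 place).
4.13 × 7.333 = 30.28529 → 30.3 mL (3 s.f., last digit at the 10^-1 place).
Difference: 2565.16031 mL; keep the coarser place, 10^1.
Result: 2.57 × 10^3 mL.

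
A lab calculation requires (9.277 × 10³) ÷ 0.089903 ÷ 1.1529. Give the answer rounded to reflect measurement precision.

8.950 × 10⁴

(9.277 × 10³) ÷ 0.089903 ÷ 1.1529 = 89503.8533966…
Multiplication/division keeps the fewest significant figures: 9.277 × 10³ → 4 s.f., 0.089903 → 5 s.f., 1.1529 → 5 s.f.; limit is 4.
Rounded to 4 significant figures: 8.950 × 10⁴.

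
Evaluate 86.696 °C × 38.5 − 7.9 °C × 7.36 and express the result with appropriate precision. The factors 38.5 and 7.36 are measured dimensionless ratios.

86.696 × 38.5 = 3337.796 → 3.34 × 10³ °C (3 s.f., last digit at the 10^1 place).
7.9 × 7.36 = 58.144 → 58 °C (2 s.f., last digit at the 10^0 place).
Difference: 3279.652 °C; keep the coarser place, 10^1.
Result: 3.28 × 10³ °C.

3.28 × 10³ °C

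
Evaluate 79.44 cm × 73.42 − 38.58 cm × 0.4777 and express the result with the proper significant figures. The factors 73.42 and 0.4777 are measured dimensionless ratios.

5814 cm

79.44 × 73.42 = 5832.4848 → 5832 cm (4 s.f., last digit at the 10^0 place).
38.58 × 0.4777 = 18.429666 → 18.43 cm (4 s.f., last digit at the 10^-2 place).
Difference: 5814.055134 cm; keep the coarser place, 10^0.
Result: 5814 cm.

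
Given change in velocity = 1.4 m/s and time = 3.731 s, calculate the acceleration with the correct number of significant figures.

0.38 m/s²

acceleration = 1.4 m/s ÷ 3.731 s = 0.375234521576… m/s².
1.4 has 2 significant figures; 3.731 has 4.
Division/multiplication keeps the fewest: 2 significant figures.
Rounded: 0.38 m/s².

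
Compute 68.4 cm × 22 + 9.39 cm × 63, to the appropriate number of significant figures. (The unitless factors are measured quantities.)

68.4 × 22 = 1504.8 → 1.5 × 10^3 cm (2 s.f., last digit at the 10^2 place).
9.39 × 63 = 591.57 → 5.9 × 10^2 cm (2 s.f., last digit at the 10^1 place).
Sum: 2096.37 cm; keep the coarser place, 10^2.
Result: 2.1 × 10^3 cm.

2.1 × 10^3 cm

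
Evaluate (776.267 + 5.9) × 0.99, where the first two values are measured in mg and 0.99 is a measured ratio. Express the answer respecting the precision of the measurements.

776.267 mg + 5.9 mg = 782.167 mg; the sum is limited to 1 decimal place (4 s.f.).
Carrying full precision, 782.167 × 0.99 = 774.34533 mg; 0.99 has 2 s.f., so the result keeps min(4, 2) = 2 s.f.
Rounded to 2 significant figures: 7.7 × 10^2 mg.

7.7 × 10^2 mg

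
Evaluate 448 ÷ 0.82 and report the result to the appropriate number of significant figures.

448 ÷ 0.82 = 546.341463415…
Multiplication/division keeps the fewest significant figures: 448 → 3 s.f., 0.82 → 2 s.f.; limit is 2.
Rounded to 2 significant figures: 5.5 × 10².

5.5 × 10²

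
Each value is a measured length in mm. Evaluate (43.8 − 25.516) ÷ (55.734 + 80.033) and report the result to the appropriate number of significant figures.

0.135

43.8 − 25.516 = 18.284, limited to 1 d.p. → 3 s.f.; 55.734 + 80.033 = 135.767, limited to 3 d.p. → 6 s.f.
Carrying full precision, 18.284 ÷ 135.767 = 0.134671901125…; keep min(3, 6) = 3 s.f.
Rounded to 3 significant figures: 0.135.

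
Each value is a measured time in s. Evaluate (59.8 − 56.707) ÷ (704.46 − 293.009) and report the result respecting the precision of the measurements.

59.8 − 56.707 = 3.093, limited to 1 d.p. → 2 s.f.; 704.46 − 293.009 = 411.451, limited to 2 d.p. → 5 s.f.
Carrying full precision, 3.093 ÷ 411.451 = 0.00751729853616…; keep min(2, 5) = 2 s.f.
Rounded to 2 significant figures: 0.0075.

0.0075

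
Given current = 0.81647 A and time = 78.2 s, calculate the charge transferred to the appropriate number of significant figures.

charge transferred = 0.81647 A × 78.2 s = 63.847954 C.
0.81647 has 5 significant figures; 78.2 has 3.
Division/multiplication keeps the fewest: 3 significant figures.
Rounded: 63.8 C.

63.8 C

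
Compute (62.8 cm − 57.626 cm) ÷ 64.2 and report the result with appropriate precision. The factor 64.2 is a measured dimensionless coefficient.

62.8 cm − 57.626 cm = 5.174 cm; the difference is limited to 1 decimal place (2 s.f.).
Carrying full precision, 5.174 ÷ 64.2 = 0.0805919003115… cm; 64.2 has 3 s.f., so the result keeps min(2, 3) = 2 s.f.
Rounded to 2 significant figures: 0.081 cm.

0.081 cm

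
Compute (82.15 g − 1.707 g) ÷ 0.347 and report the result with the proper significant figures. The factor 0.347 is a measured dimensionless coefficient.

82.15 g − 1.707 g = 80.443 g; the difference is limited to 2 decimal places (4 s.f.).
Carrying full precision, 80.443 ÷ 0.347 = 231.824207493… g; 0.347 has 3 s.f., so the result keeps min(4, 3) = 3 s.f.
Rounded to 3 significant figures: 232 g.

232 g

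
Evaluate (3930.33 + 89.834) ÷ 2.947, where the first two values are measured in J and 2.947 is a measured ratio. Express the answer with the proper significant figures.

1364 J

3930.33 J + 89.834 J = 4020.164 J; the sum is limited to 2 decimal places (6 s.f.).
Carrying full precision, 4020.164 ÷ 2.947 = 1364.15473363… J; 2.947 has 4 s.f., so the result keeps min(6, 4) = 4 s.f.
Rounded to 4 significant figures: 1364 J.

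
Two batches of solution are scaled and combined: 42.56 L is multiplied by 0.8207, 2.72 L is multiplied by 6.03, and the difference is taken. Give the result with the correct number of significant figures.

18.5 L

42.56 × 0.8207 = 34.928992 → 34.93 L (4 s.f., last digit at the 10^-2 place).
2.72 × 6.03 = 16.4016 → 16.4 L (3 s.f., last digit at the 10^-1 place).
Difference: 18.527392 L; keep the coarser place, 10^-1.
Result: 18.5 L.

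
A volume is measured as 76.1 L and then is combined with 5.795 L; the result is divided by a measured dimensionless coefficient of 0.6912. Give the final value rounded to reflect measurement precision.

118 L

76.1 L + 5.795 L = 81.895 L; the sum is limited to 1 decimal place (3 s.f.).
Carrying full precision, 81.895 ÷ 0.6912 = 118.482349537… L; 0.6912 has 4 s.f., so the result keeps min(3, 4) = 3 s.f.
Rounded to 3 significant figures: 118 L.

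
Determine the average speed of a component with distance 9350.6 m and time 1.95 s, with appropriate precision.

4.80 × 10^3 m/s

average speed = 9350.6 m ÷ 1.95 s = 4795.17948718… m/s.
9350.6 has 5 significant figures; 1.95 has 3.
Division/multiplication keeps the fewest: 3 significant figures.
Rounded: 4.80 × 10^3 m/s.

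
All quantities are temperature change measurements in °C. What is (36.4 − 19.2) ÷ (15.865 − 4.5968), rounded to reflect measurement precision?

1.53

36.4 − 19.2 = 17.2, limited to 1 d.p. → 3 s.f.; 15.865 − 4.5968 = 11.2682, limited to 3 d.p. → 5 s.f.
Carrying full precision, 17.2 ÷ 11.2682 = 1.52641948137…; keep min(3, 5) = 3 s.f.
Rounded to 3 significant figures: 1.53.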